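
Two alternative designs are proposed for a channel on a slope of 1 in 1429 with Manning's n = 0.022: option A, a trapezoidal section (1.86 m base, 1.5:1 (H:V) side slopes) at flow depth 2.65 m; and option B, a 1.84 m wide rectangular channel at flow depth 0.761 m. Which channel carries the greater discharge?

channel A

Channel A: With bottom width b = 1.86 m and side slope z = 1.5: A = (b + zy)y = (1.86 + 1.5×2.65)×2.65 = 15.46 m²; P = b + 2y√(1+z²) = 1.86 + 2×2.65×1.803 = 11.41 m. Hydraulic radius R = A/P = 15.46/11.41 = 1.355 m. Q_A = (1/0.022)·15.46·1.355^(2/3)·√0.0006998 = 22.76 m³/s.
Channel B: Flow area A = b·y = 1.84 × 0.761 = 1.4 m². Wetted perimeter P = b + 2y = 1.84 + 2×0.761 = 3.362 m. Hydraulic radius R = A/P = 1.4/3.362 = 0.4165 m. Q_B = (1/0.022)·1.4·0.4165^(2/3)·√0.0006998 = 0.939 m³/s.
Q_A = 22.76 m³/s vs Q_B = 0.939 m³/s, so channel A carries more.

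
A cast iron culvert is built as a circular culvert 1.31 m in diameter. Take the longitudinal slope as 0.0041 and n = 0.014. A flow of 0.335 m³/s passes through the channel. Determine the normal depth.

Manning's equation rearranged: A R^(2/3) = nQ / (1·√S) = 0.014 × 0.335 / (√0.0041) = 0.07325.
Try y = 0.223 m: A R^(2/3) = 0.04038 — short.
Try y = 0.364 m: A R^(2/3) = 0.108 — over.
Try y = 0.299 m: A R^(2/3) = 0.07317 — ≈ 0.07325.

y_n = 0.299 m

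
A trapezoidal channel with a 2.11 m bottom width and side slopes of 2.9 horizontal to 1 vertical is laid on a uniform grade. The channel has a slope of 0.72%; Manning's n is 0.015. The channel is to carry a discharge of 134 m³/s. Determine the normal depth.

Manning's equation rearranged: A R^(2/3) = nQ / (1·√S) = 0.015 × 134 / (√0.0072) = 23.69.
At y = 1.65 m: A R^(2/3) = 10.84 — too small.
At y = 2.69 m: A R^(2/3) = 33.88 — too large.
At y = 2.31 m: A R^(2/3) = 23.61 — close enough.

y_n = 2.31 m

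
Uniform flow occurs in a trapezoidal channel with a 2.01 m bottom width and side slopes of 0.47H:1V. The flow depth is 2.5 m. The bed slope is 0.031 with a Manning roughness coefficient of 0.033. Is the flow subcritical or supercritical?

supercritical

With bottom width b = 2.01 m and side slope z = 0.47: A = (b + zy)y = (2.01 + 0.47×2.5)×2.5 = 7.962 m²; P = b + 2y√(1+z²) = 2.01 + 2×2.5×1.105 = 7.535 m.
Hydraulic radius R = A/P = 7.962/7.535 = 1.057 m.
V = (1/n) R^(2/3) √S = (1/0.033) × 1.057^(2/3) × √0.031 = 5.535 m/s. Hydraulic depth D_h = A/T = 7.962/4.36 = 1.826 m.
Froude number Fr = V/√(g·D_h) = 5.535/√(9.81×1.826) = 1.31, which is greater than 1, so the flow is supercritical.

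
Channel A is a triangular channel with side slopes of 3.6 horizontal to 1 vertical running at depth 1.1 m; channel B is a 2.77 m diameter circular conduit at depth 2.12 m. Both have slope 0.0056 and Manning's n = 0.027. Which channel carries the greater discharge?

Channel A: For a triangular section with side slope z = 3.6: A = zy² = 3.6×1.1² = 4.356 m²; P = 2y√(1+z²) = 2×1.1×3.736 = 8.22 m. Hydraulic radius R = A/P = 4.356/8.22 = 0.5299 m. Q_A = (1/0.027)·4.356·0.5299^(2/3)·√0.0056 = 7.906 m³/s.
Channel B: For a circular section of diameter D = 2.77 m at depth y = 2.12 m, the central angle is θ = 2 arccos(1 − 2y/D) = 4.26 rad. Then A = (D²/8)(θ − sin θ) = 4.949 m² and P = Dθ/2 = 5.901 m. Hydraulic radius R = A/P = 4.949/5.901 = 0.8387 m. Q_B = (1/0.027)·4.949·0.8387^(2/3)·√0.0056 = 12.2 m³/s.
Q_A = 7.906 m³/s vs Q_B = 12.2 m³/s, so channel B carries more.

channel B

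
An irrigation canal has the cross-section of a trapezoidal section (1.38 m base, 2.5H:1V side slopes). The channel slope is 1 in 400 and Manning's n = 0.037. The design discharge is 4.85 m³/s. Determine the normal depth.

y_n = 1.14 m

Manning's equation rearranged: A R^(2/3) = nQ / (1·√S) = 0.037 × 4.85 / (√0.0025) = 3.589.
Trying y = 1.45 m: A R^(2/3) = 6.201 — high.
Trying y = 0.978 m: A R^(2/3) = 2.55 — low.
Trying y = 1.14 m: A R^(2/3) = 3.586 — matches.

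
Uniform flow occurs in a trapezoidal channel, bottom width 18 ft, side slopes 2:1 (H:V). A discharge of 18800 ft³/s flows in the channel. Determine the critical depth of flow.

y_c = 18.3 ft

At critical depth, Q² T / (g A³) = 1, i.e. A³/T = Q²/g = 18800²/32.2 = 10980000.
Try y = 13 ft: A³/T = 2674000 — low.
Try y = 20.9 ft: A³/T = 19220000 — high.
Try y = 18.3 ft: A³/T = 10940000 — ≈ 10980000.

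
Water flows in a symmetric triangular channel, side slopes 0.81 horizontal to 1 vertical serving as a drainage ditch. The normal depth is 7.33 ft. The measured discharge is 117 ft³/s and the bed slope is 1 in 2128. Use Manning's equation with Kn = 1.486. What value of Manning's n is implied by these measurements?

For a triangular section with side slope z = 0.81: A = zy² = 0.81×7.33² = 43.52 ft²; P = 2y√(1+z²) = 2×7.33×1.287 = 18.87 ft.
Hydraulic radius R = A/P = 43.52/18.87 = 2.307 ft.
Rearranging Manning's equation: n = (1.486/Q) A R^(2/3) S^(1/2) = (1.486/117) × 43.52 × 2.307^(2/3) × √0.0004699 = 0.0209.

n = 0.0209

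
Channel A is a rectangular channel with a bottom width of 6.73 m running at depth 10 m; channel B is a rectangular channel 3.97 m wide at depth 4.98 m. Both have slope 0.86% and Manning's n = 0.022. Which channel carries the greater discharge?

channel A

Channel A: Flow area A = b·y = 6.73 × 10 = 67.3 m². Wetted perimeter P = b + 2y = 6.73 + 2×10 = 26.73 m. Hydraulic radius R = A/P = 67.3/26.73 = 2.518 m. Q_A = (1/0.022)·67.3·2.518^(2/3)·√0.0086 = 525 m³/s.
Channel B: Flow area A = b·y = 3.97 × 4.98 = 19.77 m². Wetted perimeter P = b + 2y = 3.97 + 2×4.98 = 13.93 m. Hydraulic radius R = A/P = 19.77/13.93 = 1.419 m. Q_B = (1/0.022)·19.77·1.419^(2/3)·√0.0086 = 105.3 m³/s.
Q_A = 525 m³/s vs Q_B = 105.3 m³/s, so channel A carries more.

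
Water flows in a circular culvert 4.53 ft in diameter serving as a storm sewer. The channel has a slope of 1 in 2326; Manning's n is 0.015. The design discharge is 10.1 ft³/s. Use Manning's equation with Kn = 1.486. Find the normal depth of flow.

y_n = 1.64 ft

Manning's equation rearranged: A R^(2/3) = nQ / (1.486·√S) = 0.015 × 10.1 / (1.486 × √0.0004299) = 4.917.
At y = 1.95 ft: A R^(2/3) = 6.74 — too large.
At y = 1.47 ft: A R^(2/3) = 3.988 — too small.
At y = 1.64 ft: A R^(2/3) = 4.906 — ≈ 4.917.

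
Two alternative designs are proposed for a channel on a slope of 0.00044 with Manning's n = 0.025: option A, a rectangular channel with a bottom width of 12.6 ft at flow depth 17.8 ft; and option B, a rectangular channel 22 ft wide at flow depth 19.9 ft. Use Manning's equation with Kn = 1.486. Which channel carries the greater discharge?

channel B

Channel A: Flow area A = b·y = 12.6 × 17.8 = 224.3 ft². Wetted perimeter P = b + 2y = 12.6 + 2×17.8 = 48.2 ft. Hydraulic radius R = A/P = 224.3/48.2 = 4.653 ft. Q_A = (1.486/0.025)·224.3·4.653^(2/3)·√0.00044 = 779.4 ft³/s.
Channel B: Flow area A = b·y = 22 × 19.9 = 437.8 ft². Wetted perimeter P = b + 2y = 22 + 2×19.9 = 61.8 ft. Hydraulic radius R = A/P = 437.8/61.8 = 7.084 ft. Q_B = (1.486/0.025)·437.8·7.084^(2/3)·√0.00044 = 2013 ft³/s.
Q_A = 779.4 ft³/s vs Q_B = 2013 ft³/s, so channel B carries more.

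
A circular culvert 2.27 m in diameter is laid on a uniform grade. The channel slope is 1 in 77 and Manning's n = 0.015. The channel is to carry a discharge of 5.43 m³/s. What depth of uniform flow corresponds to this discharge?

Manning's equation rearranged: A R^(2/3) = nQ / (1·√S) = 0.015 × 5.43 / (√0.01299) = 0.7147.
Try y = 0.863 m: A R^(2/3) = 0.8513 — too large.
Try y = 0.707 m: A R^(2/3) = 0.584 — too small.
Try y = 0.786 m: A R^(2/3) = 0.7148 — close enough.

y_n = 0.786 m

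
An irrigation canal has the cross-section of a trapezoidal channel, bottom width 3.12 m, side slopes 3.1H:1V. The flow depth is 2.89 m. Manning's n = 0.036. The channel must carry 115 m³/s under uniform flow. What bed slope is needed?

S = 0.00758

With bottom width b = 3.12 m and side slope z = 3.1: A = (b + zy)y = (3.12 + 3.1×2.89)×2.89 = 34.91 m²; P = b + 2y√(1+z²) = 3.12 + 2×2.89×3.257 = 21.95 m.
Hydraulic radius R = A/P = 34.91/21.95 = 1.591 m.
From Manning's equation, S = [nQ / (1 A R^(2/3))]² = [0.036 × 115 / (1 × 34.91 × 1.591^(2/3))]² = 0.00758.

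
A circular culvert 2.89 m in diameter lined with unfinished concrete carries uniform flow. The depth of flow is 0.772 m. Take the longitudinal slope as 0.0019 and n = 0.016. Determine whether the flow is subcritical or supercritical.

subcritical

For a circular section of diameter D = 2.89 m at depth y = 0.772 m, the central angle is θ = 2 arccos(1 − 2y/D) = 2.173 rad. Then A = (D²/8)(θ − sin θ) = 1.408 m² and P = Dθ/2 = 3.139 m.
Hydraulic radius R = A/P = 1.408/3.139 = 0.4484 m.
V = (1/n) R^(2/3) √S = (1/0.016) × 0.4484^(2/3) × √0.0019 = 1.596 m/s. Hydraulic depth D_h = A/T = 1.408/2.557 = 0.5504 m.
Froude number Fr = V/√(g·D_h) = 1.596/√(9.81×0.5504) = 0.687, which is less than 1, so the flow is subcritical.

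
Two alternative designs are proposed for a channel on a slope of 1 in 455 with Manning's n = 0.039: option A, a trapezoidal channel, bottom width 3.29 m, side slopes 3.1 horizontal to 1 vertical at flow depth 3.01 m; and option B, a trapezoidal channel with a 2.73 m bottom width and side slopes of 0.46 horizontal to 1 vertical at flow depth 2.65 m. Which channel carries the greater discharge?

Channel A: With bottom width b = 3.29 m and side slope z = 3.1: A = (b + zy)y = (3.29 + 3.1×3.01)×3.01 = 37.99 m²; P = b + 2y√(1+z²) = 3.29 + 2×3.01×3.257 = 22.9 m. Hydraulic radius R = A/P = 37.99/22.9 = 1.659 m. Q_A = (1/0.039)·37.99·1.659^(2/3)·√0.002198 = 64 m³/s.
Channel B: With bottom width b = 2.73 m and side slope z = 0.46: A = (b + zy)y = (2.73 + 0.46×2.65)×2.65 = 10.46 m²; P = b + 2y√(1+z²) = 2.73 + 2×2.65×1.101 = 8.564 m. Hydraulic radius R = A/P = 10.46/8.564 = 1.222 m. Q_B = (1/0.039)·10.46·1.222^(2/3)·√0.002198 = 14.38 m³/s.
Q_A = 64 m³/s vs Q_B = 14.38 m³/s, so channel A carries more.

channel A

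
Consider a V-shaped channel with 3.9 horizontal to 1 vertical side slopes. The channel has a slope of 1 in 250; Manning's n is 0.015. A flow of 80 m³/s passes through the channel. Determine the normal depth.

Manning's equation rearranged: A R^(2/3) = nQ / (1·√S) = 0.015 × 80 / (√0.004) = 18.97.
At y = 2.56 m: A R^(2/3) = 29.5 — too large.
At y = 2.17 m: A R^(2/3) = 18.98 — close enough.

y_n = 2.17 m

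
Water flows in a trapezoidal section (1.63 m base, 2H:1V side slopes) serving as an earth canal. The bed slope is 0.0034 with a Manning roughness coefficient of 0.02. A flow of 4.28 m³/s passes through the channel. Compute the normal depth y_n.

y_n = 0.762 m

Manning's equation rearranged: A R^(2/3) = nQ / (1·√S) = 0.02 × 4.28 / (√0.0034) = 1.468.
Trying y = 0.666 m: A R^(2/3) = 1.12 — short.
Trying y = 0.762 m: A R^(2/3) = 1.467 — matches.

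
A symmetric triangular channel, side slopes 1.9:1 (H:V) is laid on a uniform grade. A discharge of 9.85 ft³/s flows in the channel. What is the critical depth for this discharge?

y_c = 1.11 ft

At critical depth, Q² T / (g A³) = 1, i.e. A³/T = Q²/g = 9.85²/32.2 = 3.013.
Try y = 0.991 ft: A³/T = 1.725 — short.
Try y = 1.11 ft: A³/T = 3.042 — matches.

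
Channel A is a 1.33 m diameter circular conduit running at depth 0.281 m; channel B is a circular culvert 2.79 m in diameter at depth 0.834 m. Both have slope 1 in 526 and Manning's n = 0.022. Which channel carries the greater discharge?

channel B

Channel A: For a circular section of diameter D = 1.33 m at depth y = 0.281 m, the central angle is θ = 2 arccos(1 − 2y/D) = 1.91 rad. Then A = (D²/8)(θ − sin θ) = 0.2139 m² and P = Dθ/2 = 1.27 m. Hydraulic radius R = A/P = 0.2139/1.27 = 0.1684 m. Q_A = (1/0.022)·0.2139·0.1684^(2/3)·√0.001901 = 0.1293 m³/s.
Channel B: For a circular section of diameter D = 2.79 m at depth y = 0.834 m, the central angle is θ = 2 arccos(1 − 2y/D) = 2.314 rad. Then A = (D²/8)(θ − sin θ) = 1.535 m² and P = Dθ/2 = 3.228 m. Hydraulic radius R = A/P = 1.535/3.228 = 0.4755 m. Q_B = (1/0.022)·1.535·0.4755^(2/3)·√0.001901 = 1.853 m³/s.
Q_A = 0.1293 m³/s vs Q_B = 1.853 m³/s, so channel B carries more.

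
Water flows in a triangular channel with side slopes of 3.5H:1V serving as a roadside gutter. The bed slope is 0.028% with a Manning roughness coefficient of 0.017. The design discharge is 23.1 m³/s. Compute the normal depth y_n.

Manning's equation rearranged: A R^(2/3) = nQ / (1·√S) = 0.017 × 23.1 / (√0.00028) = 23.47.
At y = 1.89 m: A R^(2/3) = 11.73 — low.
At y = 2.97 m: A R^(2/3) = 39.15 — high.
At y = 2.45 m: A R^(2/3) = 23.43 — close enough.

y_n = 2.45 m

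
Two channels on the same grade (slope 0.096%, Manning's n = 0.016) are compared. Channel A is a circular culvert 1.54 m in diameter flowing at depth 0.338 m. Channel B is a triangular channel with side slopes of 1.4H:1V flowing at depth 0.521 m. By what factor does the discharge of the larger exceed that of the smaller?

Channel A: For a circular section of diameter D = 1.54 m at depth y = 0.338 m, the central angle is θ = 2 arccos(1 − 2y/D) = 1.95 rad. Then A = (D²/8)(θ − sin θ) = 0.3028 m² and P = Dθ/2 = 1.502 m. Hydraulic radius R = A/P = 0.3028/1.502 = 0.2016 m. Q_A = (1/0.016)·0.3028·0.2016^(2/3)·√0.00096 = 0.2016 m³/s.
Channel B: For a triangular section with side slope z = 1.4: A = zy² = 1.4×0.521² = 0.38 m²; P = 2y√(1+z²) = 2×0.521×1.72 = 1.793 m. Hydraulic radius R = A/P = 0.38/1.793 = 0.212 m. Q_B = (1/0.016)·0.38·0.212^(2/3)·√0.00096 = 0.2616 m³/s.
The larger discharge is 0.2616 m³/s and the smaller is 0.2016 m³/s; the ratio is 1.3.

1.3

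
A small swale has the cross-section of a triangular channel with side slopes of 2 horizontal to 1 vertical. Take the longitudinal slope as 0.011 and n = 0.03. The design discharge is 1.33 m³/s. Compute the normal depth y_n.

y_n = 0.656 m

Manning's equation rearranged: A R^(2/3) = nQ / (1·√S) = 0.03 × 1.33 / (√0.011) = 0.3804.
Trying y = 0.739 m: A R^(2/3) = 0.5221 — over.
Trying y = 0.656 m: A R^(2/3) = 0.38 — matches.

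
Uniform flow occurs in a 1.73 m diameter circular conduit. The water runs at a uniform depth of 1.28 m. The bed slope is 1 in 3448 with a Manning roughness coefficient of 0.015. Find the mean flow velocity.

For a circular section of diameter D = 1.73 m at depth y = 1.28 m, the central angle is θ = 2 arccos(1 − 2y/D) = 4.142 rad. Then A = (D²/8)(θ − sin θ) = 1.865 m² and P = Dθ/2 = 3.583 m.
Hydraulic radius R = A/P = 1.865/3.583 = 0.5204 m.
From Manning's equation, V = (1/n) R^(2/3) S^(1/2) = (1/0.015) × 0.5204^(2/3) × 0.00029^(1/2) = 0.735 m/s.

V = 0.735 m/s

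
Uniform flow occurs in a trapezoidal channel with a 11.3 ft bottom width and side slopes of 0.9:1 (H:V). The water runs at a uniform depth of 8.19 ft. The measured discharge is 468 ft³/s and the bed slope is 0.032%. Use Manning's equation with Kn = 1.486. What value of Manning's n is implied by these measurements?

With bottom width b = 11.3 ft and side slope z = 0.9: A = (b + zy)y = (11.3 + 0.9×8.19)×8.19 = 152.9 ft²; P = b + 2y√(1+z²) = 11.3 + 2×8.19×1.345 = 33.34 ft.
Hydraulic radius R = A/P = 152.9/33.34 = 4.587 ft.
Rearranging Manning's equation: n = (1.486/Q) A R^(2/3) S^(1/2) = (1.486/468) × 152.9 × 4.587^(2/3) × √0.00032 = 0.024.

n = 0.024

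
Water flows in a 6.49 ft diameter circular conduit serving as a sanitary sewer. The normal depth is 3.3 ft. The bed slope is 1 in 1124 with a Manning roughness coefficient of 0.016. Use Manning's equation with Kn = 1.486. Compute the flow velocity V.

For a circular section of diameter D = 6.49 ft at depth y = 3.3 ft, the central angle is θ = 2 arccos(1 − 2y/D) = 3.175 rad. Then A = (D²/8)(θ − sin θ) = 16.9 ft² and P = Dθ/2 = 10.3 ft.
Hydraulic radius R = A/P = 16.9/10.3 = 1.64 ft.
From Manning's equation, V = (1.486/n) R^(2/3) S^(1/2) = (1.486/0.016) × 1.64^(2/3) × 0.0008897^(1/2) = 3.85 ft/s.

V = 3.85 ft/s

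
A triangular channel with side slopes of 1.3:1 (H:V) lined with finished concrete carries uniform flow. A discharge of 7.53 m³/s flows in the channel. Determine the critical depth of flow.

y_c = 1.47 m

At critical depth, Q² T / (g A³) = 1, i.e. A³/T = Q²/g = 7.53²/9.81 = 5.78.
Trying y = 1.26 m: A³/T = 2.684 — low.
Trying y = 1.64 m: A³/T = 10.02 — high.
Trying y = 1.47 m: A³/T = 5.8 — ≈ 5.78.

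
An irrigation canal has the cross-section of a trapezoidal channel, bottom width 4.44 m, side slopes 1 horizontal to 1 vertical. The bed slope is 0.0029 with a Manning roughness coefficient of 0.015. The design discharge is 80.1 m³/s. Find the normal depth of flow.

Manning's equation rearranged: A R^(2/3) = nQ / (1·√S) = 0.015 × 80.1 / (√0.0029) = 22.31.
At y = 1.96 m: A R^(2/3) = 14.61 — low.
At y = 2.47 m: A R^(2/3) = 22.3 — matches.

y_n = 2.47 m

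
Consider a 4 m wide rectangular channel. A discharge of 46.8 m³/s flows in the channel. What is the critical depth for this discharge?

For a rectangular channel, critical depth y_c = (q²/g)^(1/3) where q = Q/b = 46.8/4 = 11.7 m²/s.
So y_c = (11.7²/9.81)^(1/3) = 2.41 m.

y_c = 2.41 m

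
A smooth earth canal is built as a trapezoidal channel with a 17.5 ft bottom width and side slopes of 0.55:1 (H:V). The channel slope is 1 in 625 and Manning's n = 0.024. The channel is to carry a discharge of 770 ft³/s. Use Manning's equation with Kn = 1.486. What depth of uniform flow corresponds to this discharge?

y_n = 5.96 ft

Manning's equation rearranged: A R^(2/3) = nQ / (1.486·√S) = 0.024 × 770 / (1.486 × √0.0016) = 310.9.
Try y = 4.59 ft: A R^(2/3) = 203.1 — too small.
Try y = 7.22 ft: A R^(2/3) = 426.4 — too large.
Try y = 5.96 ft: A R^(2/3) = 311.1 — close enough.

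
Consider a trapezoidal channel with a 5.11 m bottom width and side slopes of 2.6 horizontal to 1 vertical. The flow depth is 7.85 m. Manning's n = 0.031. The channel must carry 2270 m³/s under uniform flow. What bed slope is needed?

With bottom width b = 5.11 m and side slope z = 2.6: A = (b + zy)y = (5.11 + 2.6×7.85)×7.85 = 200.3 m²; P = b + 2y√(1+z²) = 5.11 + 2×7.85×2.786 = 48.85 m.
Hydraulic radius R = A/P = 200.3/48.85 = 4.101 m.
From Manning's equation, S = [nQ / (1 A R^(2/3))]² = [0.031 × 2270 / (1 × 200.3 × 4.101^(2/3))]² = 0.0188.

S = 0.0188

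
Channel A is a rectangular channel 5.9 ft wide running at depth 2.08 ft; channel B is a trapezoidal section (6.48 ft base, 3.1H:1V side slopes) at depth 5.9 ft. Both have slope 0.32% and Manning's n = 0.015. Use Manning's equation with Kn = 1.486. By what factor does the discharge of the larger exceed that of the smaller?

22.9

Channel A: Flow area A = b·y = 5.9 × 2.08 = 12.27 ft². Wetted perimeter P = b + 2y = 5.9 + 2×2.08 = 10.06 ft. Hydraulic radius R = A/P = 12.27/10.06 = 1.22 ft. Q_A = (1.486/0.015)·12.27·1.22^(2/3)·√0.0032 = 78.52 ft³/s.
Channel B: With bottom width b = 6.48 ft and side slope z = 3.1: A = (b + zy)y = (6.48 + 3.1×5.9)×5.9 = 146.1 ft²; P = b + 2y√(1+z²) = 6.48 + 2×5.9×3.257 = 44.92 ft. Hydraulic radius R = A/P = 146.1/44.92 = 3.254 ft. Q_B = (1.486/0.015)·146.1·3.254^(2/3)·√0.0032 = 1798 ft³/s.
The larger discharge is 1798 ft³/s and the smaller is 78.52 ft³/s; the ratio is 22.9.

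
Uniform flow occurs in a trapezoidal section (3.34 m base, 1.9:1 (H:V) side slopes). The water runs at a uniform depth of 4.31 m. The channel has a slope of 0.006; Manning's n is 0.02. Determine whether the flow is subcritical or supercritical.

With bottom width b = 3.34 m and side slope z = 1.9: A = (b + zy)y = (3.34 + 1.9×4.31)×4.31 = 49.69 m²; P = b + 2y√(1+z²) = 3.34 + 2×4.31×2.147 = 21.85 m.
Hydraulic radius R = A/P = 49.69/21.85 = 2.274 m.
V = (1/n) R^(2/3) √S = (1/0.02) × 2.274^(2/3) × √0.006 = 6.698 m/s. Hydraulic depth D_h = A/T = 49.69/19.72 = 2.52 m.
Froude number Fr = V/√(g·D_h) = 6.698/√(9.81×2.52) = 1.35, which is greater than 1, so the flow is supercritical.

supercritical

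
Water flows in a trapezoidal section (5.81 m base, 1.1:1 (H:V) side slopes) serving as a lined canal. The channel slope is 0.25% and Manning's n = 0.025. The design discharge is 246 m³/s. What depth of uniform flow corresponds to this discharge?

Manning's equation rearranged: A R^(2/3) = nQ / (1·√S) = 0.025 × 246 / (√0.0025) = 123.
Try y = 4.56 m: A R^(2/3) = 92.12 — too small.
Try y = 6.21 m: A R^(2/3) = 171.7 — too large.
Try y = 5.27 m: A R^(2/3) = 122.9 — ≈ 123.

y_n = 5.27 m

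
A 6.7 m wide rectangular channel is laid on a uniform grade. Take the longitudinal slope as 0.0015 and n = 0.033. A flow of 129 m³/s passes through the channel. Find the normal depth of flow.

y_n = 9.04 m

Manning's equation rearranged: A R^(2/3) = nQ / (1·√S) = 0.033 × 129 / (√0.0015) = 109.9.
Try y = 6.61 m: A R^(2/3) = 75.44 — short.
Try y = 9.04 m: A R^(2/3) = 109.9 — close enough.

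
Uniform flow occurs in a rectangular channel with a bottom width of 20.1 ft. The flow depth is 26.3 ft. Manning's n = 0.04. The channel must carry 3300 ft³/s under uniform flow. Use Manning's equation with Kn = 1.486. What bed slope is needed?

Flow area A = b·y = 20.1 × 26.3 = 528.6 ft². Wetted perimeter P = b + 2y = 20.1 + 2×26.3 = 72.7 ft.
Hydraulic radius R = A/P = 528.6/72.7 = 7.271 ft.
From Manning's equation, S = [nQ / (1.486 A R^(2/3))]² = [0.04 × 3300 / (1.486 × 528.6 × 7.271^(2/3))]² = 0.002.

S = 0.002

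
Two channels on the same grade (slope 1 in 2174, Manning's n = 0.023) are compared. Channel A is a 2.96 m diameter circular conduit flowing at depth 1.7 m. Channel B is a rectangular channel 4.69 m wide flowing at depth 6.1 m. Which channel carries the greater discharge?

channel B

Channel A: For a circular section of diameter D = 2.96 m at depth y = 1.7 m, the central angle is θ = 2 arccos(1 − 2y/D) = 3.44 rad. Then A = (D²/8)(θ − sin θ) = 4.089 m² and P = Dθ/2 = 5.091 m. Hydraulic radius R = A/P = 4.089/5.091 = 0.8032 m. Q_A = (1/0.023)·4.089·0.8032^(2/3)·√0.00046 = 3.295 m³/s.
Channel B: Flow area A = b·y = 4.69 × 6.1 = 28.61 m². Wetted perimeter P = b + 2y = 4.69 + 2×6.1 = 16.89 m. Hydraulic radius R = A/P = 28.61/16.89 = 1.694 m. Q_B = (1/0.023)·28.61·1.694^(2/3)·√0.00046 = 37.91 m³/s.
Q_A = 3.295 m³/s vs Q_B = 37.91 m³/s, so channel B carries more.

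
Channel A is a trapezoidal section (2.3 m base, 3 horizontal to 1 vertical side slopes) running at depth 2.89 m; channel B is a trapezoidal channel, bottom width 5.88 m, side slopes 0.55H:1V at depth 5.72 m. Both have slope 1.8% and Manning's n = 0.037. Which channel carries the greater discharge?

channel B

Channel A: With bottom width b = 2.3 m and side slope z = 3: A = (b + zy)y = (2.3 + 3×2.89)×2.89 = 31.7 m²; P = b + 2y√(1+z²) = 2.3 + 2×2.89×3.162 = 20.58 m. Hydraulic radius R = A/P = 31.7/20.58 = 1.541 m. Q_A = (1/0.037)·31.7·1.541^(2/3)·√0.018 = 153.3 m³/s.
Channel B: With bottom width b = 5.88 m and side slope z = 0.55: A = (b + zy)y = (5.88 + 0.55×5.72)×5.72 = 51.63 m²; P = b + 2y√(1+z²) = 5.88 + 2×5.72×1.141 = 18.94 m. Hydraulic radius R = A/P = 51.63/18.94 = 2.726 m. Q_B = (1/0.037)·51.63·2.726^(2/3)·√0.018 = 365.4 m³/s.
Q_A = 153.3 m³/s vs Q_B = 365.4 m³/s, so channel B carries more.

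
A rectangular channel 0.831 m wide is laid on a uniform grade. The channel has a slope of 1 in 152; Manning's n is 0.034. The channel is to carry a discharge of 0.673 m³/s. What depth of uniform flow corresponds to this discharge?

y_n = 0.805 m

Manning's equation rearranged: A R^(2/3) = nQ / (1·√S) = 0.034 × 0.673 / (√0.006579) = 0.2821.
At y = 0.581 m: A R^(2/3) = 0.1876 — too small.
At y = 0.805 m: A R^(2/3) = 0.2822 — close enough.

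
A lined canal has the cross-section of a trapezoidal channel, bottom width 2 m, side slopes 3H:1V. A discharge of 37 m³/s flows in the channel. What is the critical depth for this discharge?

y_c = 1.69 m

At critical depth, Q² T / (g A³) = 1, i.e. A³/T = Q²/g = 37²/9.81 = 139.6.
Trying y = 1.22 m: A³/T = 35.33 — low.
Trying y = 1.94 m: A³/T = 256 — high.
Trying y = 1.69 m: A³/T = 140.5 — matches.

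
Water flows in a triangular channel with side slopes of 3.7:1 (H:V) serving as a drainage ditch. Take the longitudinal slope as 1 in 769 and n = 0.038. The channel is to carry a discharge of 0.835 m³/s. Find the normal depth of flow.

y_n = 0.7 m

Manning's equation rearranged: A R^(2/3) = nQ / (1·√S) = 0.038 × 0.835 / (√0.0013) = 0.8799.
Trying y = 0.883 m: A R^(2/3) = 1.634 — high.
Trying y = 0.505 m: A R^(2/3) = 0.3682 — low.
Trying y = 0.7 m: A R^(2/3) = 0.8795 — close enough.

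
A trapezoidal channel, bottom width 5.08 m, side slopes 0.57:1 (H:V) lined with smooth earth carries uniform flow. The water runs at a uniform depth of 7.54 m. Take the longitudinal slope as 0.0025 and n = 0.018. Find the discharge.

With bottom width b = 5.08 m and side slope z = 0.57: A = (b + zy)y = (5.08 + 0.57×7.54)×7.54 = 70.71 m²; P = b + 2y√(1+z²) = 5.08 + 2×7.54×1.151 = 22.44 m.
Hydraulic radius R = A/P = 70.71/22.44 = 3.151 m.
Manning's equation: Q = (1/n) A R^(2/3) S^(1/2) = (1/0.018) × 70.71 × 3.151^(2/3) × 0.0025^(1/2) = 422 m³/s.

Q = 422 m³/s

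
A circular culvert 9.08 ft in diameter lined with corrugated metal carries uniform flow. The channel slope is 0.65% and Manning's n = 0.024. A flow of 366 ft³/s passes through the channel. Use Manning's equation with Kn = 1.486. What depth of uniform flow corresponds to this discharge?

y_n = 5.36 ft

Manning's equation rearranged: A R^(2/3) = nQ / (1.486·√S) = 0.024 × 366 / (1.486 × √0.0065) = 73.32.
Trying y = 6.57 ft: A R^(2/3) = 97.68 — too large.
Trying y = 4.19 ft: A R^(2/3) = 48.69 — too small.
Trying y = 5.36 ft: A R^(2/3) = 73.28 — ≈ 73.32.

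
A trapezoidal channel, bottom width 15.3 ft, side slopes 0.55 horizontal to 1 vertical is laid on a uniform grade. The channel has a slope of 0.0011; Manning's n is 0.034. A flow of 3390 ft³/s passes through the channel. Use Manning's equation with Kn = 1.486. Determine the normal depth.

y_n = 20.6 ft

Manning's equation rearranged: A R^(2/3) = nQ / (1.486·√S) = 0.034 × 3390 / (1.486 × √0.0011) = 2339.
Try y = 14.1 ft: A R^(2/3) = 1172 — short.
Try y = 22.5 ft: A R^(2/3) = 2762 — over.
Try y = 20.6 ft: A R^(2/3) = 2339 — close enough.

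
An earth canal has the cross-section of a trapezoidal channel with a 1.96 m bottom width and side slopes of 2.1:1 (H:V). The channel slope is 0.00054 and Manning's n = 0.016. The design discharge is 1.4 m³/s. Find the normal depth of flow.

y_n = 0.571 m

Manning's equation rearranged: A R^(2/3) = nQ / (1·√S) = 0.016 × 1.4 / (√0.00054) = 0.9639.
At y = 0.406 m: A R^(2/3) = 0.508 — short.
At y = 0.727 m: A R^(2/3) = 1.542 — over.
At y = 0.571 m: A R^(2/3) = 0.9641 — matches.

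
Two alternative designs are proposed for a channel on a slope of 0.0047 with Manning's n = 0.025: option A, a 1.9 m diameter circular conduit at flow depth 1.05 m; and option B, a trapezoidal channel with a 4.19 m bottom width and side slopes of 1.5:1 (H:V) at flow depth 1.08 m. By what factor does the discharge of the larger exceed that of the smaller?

Channel A: For a circular section of diameter D = 1.9 m at depth y = 1.05 m, the central angle is θ = 2 arccos(1 − 2y/D) = 3.353 rad. Then A = (D²/8)(θ − sin θ) = 1.607 m² and P = Dθ/2 = 3.185 m. Hydraulic radius R = A/P = 1.607/3.185 = 0.5047 m. Q_A = (1/0.025)·1.607·0.5047^(2/3)·√0.0047 = 2.794 m³/s.
Channel B: With bottom width b = 4.19 m and side slope z = 1.5: A = (b + zy)y = (4.19 + 1.5×1.08)×1.08 = 6.275 m²; P = b + 2y√(1+z²) = 4.19 + 2×1.08×1.803 = 8.084 m. Hydraulic radius R = A/P = 6.275/8.084 = 0.7762 m. Q_B = (1/0.025)·6.275·0.7762^(2/3)·√0.0047 = 14.53 m³/s.
The larger discharge is 14.53 m³/s and the smaller is 2.794 m³/s; the ratio is 5.2.

5.2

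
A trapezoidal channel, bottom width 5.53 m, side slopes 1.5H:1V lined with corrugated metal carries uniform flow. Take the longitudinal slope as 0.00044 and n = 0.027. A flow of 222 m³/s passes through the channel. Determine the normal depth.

y_n = 7.23 m

Manning's equation rearranged: A R^(2/3) = nQ / (1·√S) = 0.027 × 222 / (√0.00044) = 285.8.
Try y = 5.28 m: A R^(2/3) = 144.1 — short.
Try y = 7.88 m: A R^(2/3) = 346.1 — over.
Try y = 7.23 m: A R^(2/3) = 285.6 — matches.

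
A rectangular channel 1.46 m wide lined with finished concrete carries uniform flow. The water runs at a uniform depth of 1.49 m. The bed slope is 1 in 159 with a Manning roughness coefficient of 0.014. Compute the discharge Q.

Flow area A = b·y = 1.46 × 1.49 = 2.175 m². Wetted perimeter P = b + 2y = 1.46 + 2×1.49 = 4.44 m.
Hydraulic radius R = A/P = 2.175/4.44 = 0.49 m.
Manning's equation: Q = (1/n) A R^(2/3) S^(1/2) = (1/0.014) × 2.175 × 0.49^(2/3) × 0.006289^(1/2) = 7.66 m³/s.

Q = 7.66 m³/s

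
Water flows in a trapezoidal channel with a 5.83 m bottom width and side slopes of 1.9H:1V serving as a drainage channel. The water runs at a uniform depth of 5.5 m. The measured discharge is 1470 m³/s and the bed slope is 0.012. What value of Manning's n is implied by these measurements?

With bottom width b = 5.83 m and side slope z = 1.9: A = (b + zy)y = (5.83 + 1.9×5.5)×5.5 = 89.54 m²; P = b + 2y√(1+z²) = 5.83 + 2×5.5×2.147 = 29.45 m.
Hydraulic radius R = A/P = 89.54/29.45 = 3.041 m.
Rearranging Manning's equation: n = (1/Q) A R^(2/3) S^(1/2) = (1/1470) × 89.54 × 3.041^(2/3) × √0.012 = 0.014.

n = 0.014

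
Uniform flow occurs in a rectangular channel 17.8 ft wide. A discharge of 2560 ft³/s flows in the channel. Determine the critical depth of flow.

For a rectangular channel, critical depth y_c = (q²/g)^(1/3) where q = Q/b = 2560/17.8 = 143.8 ft²/s.
So y_c = (143.8²/32.2)^(1/3) = 8.63 ft.

y_c = 8.63 ft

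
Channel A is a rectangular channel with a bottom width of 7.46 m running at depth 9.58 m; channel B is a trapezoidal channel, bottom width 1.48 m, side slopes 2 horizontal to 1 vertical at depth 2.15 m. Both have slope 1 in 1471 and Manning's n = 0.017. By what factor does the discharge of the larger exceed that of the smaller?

Channel A: Flow area A = b·y = 7.46 × 9.58 = 71.47 m². Wetted perimeter P = b + 2y = 7.46 + 2×9.58 = 26.62 m. Hydraulic radius R = A/P = 71.47/26.62 = 2.685 m. Q_A = (1/0.017)·71.47·2.685^(2/3)·√0.0006798 = 211.7 m³/s.
Channel B: With bottom width b = 1.48 m and side slope z = 2: A = (b + zy)y = (1.48 + 2×2.15)×2.15 = 12.43 m²; P = b + 2y√(1+z²) = 1.48 + 2×2.15×2.236 = 11.1 m. Hydraulic radius R = A/P = 12.43/11.1 = 1.12 m. Q_B = (1/0.017)·12.43·1.12^(2/3)·√0.0006798 = 20.56 m³/s.
The larger discharge is 211.7 m³/s and the smaller is 20.56 m³/s; the ratio is 10.3.

10.3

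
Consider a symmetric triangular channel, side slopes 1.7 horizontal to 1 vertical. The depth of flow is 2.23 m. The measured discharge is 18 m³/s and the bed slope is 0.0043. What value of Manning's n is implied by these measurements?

n = 0.03

For a triangular section with side slope z = 1.7: A = zy² = 1.7×2.23² = 8.454 m²; P = 2y√(1+z²) = 2×2.23×1.972 = 8.796 m.
Hydraulic radius R = A/P = 8.454/8.796 = 0.9611 m.
Rearranging Manning's equation: n = (1/Q) A R^(2/3) S^(1/2) = (1/18) × 8.454 × 0.9611^(2/3) × √0.0043 = 0.03.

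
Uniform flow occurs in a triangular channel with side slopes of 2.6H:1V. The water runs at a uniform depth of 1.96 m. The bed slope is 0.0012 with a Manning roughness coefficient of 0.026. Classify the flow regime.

subcritical

For a triangular section with side slope z = 2.6: A = zy² = 2.6×1.96² = 9.988 m²; P = 2y√(1+z²) = 2×1.96×2.786 = 10.92 m.
Hydraulic radius R = A/P = 9.988/10.92 = 0.9147 m.
V = (1/n) R^(2/3) √S = (1/0.026) × 0.9147^(2/3) × √0.0012 = 1.255 m/s. Hydraulic depth D_h = A/T = 9.988/10.19 = 0.98 m.
Froude number Fr = V/√(g·D_h) = 1.255/√(9.81×0.98) = 0.405, which is less than 1, so the flow is subcritical.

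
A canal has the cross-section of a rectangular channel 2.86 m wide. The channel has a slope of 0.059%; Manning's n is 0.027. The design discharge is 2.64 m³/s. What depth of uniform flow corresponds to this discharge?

y_n = 1.32 m

Manning's equation rearranged: A R^(2/3) = nQ / (1·√S) = 0.027 × 2.64 / (√0.00059) = 2.935.
At y = 1.58 m: A R^(2/3) = 3.732 — over.
At y = 1.32 m: A R^(2/3) = 2.938 — ≈ 2.935.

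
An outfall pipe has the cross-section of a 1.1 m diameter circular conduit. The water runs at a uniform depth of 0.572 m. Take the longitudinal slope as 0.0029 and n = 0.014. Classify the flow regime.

subcritical

For a circular section of diameter D = 1.1 m at depth y = 0.572 m, the central angle is θ = 2 arccos(1 − 2y/D) = 3.222 rad. Then A = (D²/8)(θ − sin θ) = 0.4994 m² and P = Dθ/2 = 1.772 m.
Hydraulic radius R = A/P = 0.4994/1.772 = 0.2818 m.
V = (1/n) R^(2/3) √S = (1/0.014) × 0.2818^(2/3) × √0.0029 = 1.653 m/s. Hydraulic depth D_h = A/T = 0.4994/1.099 = 0.4543 m.
Froude number Fr = V/√(g·D_h) = 1.653/√(9.81×0.4543) = 0.783, which is less than 1, so the flow is subcritical.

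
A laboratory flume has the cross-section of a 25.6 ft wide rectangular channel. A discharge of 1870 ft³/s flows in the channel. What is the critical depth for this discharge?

For a rectangular channel, critical depth y_c = (q²/g)^(1/3) where q = Q/b = 1870/25.6 = 73.05 ft²/s.
So y_c = (73.05²/32.2)^(1/3) = 5.49 ft.

y_c = 5.49 ft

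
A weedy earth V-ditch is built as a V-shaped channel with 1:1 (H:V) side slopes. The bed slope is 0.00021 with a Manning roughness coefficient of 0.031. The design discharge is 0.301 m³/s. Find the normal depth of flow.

y_n = 1.1 m

Manning's equation rearranged: A R^(2/3) = nQ / (1·√S) = 0.031 × 0.301 / (√0.00021) = 0.6439.
At y = 0.818 m: A R^(2/3) = 0.2926 — low.
At y = 1.21 m: A R^(2/3) = 0.8312 — high.
At y = 1.1 m: A R^(2/3) = 0.6447 — ≈ 0.6439.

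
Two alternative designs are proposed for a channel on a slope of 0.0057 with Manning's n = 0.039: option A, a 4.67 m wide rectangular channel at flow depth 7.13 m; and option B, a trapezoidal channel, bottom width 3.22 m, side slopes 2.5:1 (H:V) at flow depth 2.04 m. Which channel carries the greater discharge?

channel A

Channel A: Flow area A = b·y = 4.67 × 7.13 = 33.3 m². Wetted perimeter P = b + 2y = 4.67 + 2×7.13 = 18.93 m. Hydraulic radius R = A/P = 33.3/18.93 = 1.759 m. Q_A = (1/0.039)·33.3·1.759^(2/3)·√0.0057 = 93.93 m³/s.
Channel B: With bottom width b = 3.22 m and side slope z = 2.5: A = (b + zy)y = (3.22 + 2.5×2.04)×2.04 = 16.97 m²; P = b + 2y√(1+z²) = 3.22 + 2×2.04×2.693 = 14.21 m. Hydraulic radius R = A/P = 16.97/14.21 = 1.195 m. Q_B = (1/0.039)·16.97·1.195^(2/3)·√0.0057 = 37 m³/s.
Q_A = 93.93 m³/s vs Q_B = 37 m³/s, so channel A carries more.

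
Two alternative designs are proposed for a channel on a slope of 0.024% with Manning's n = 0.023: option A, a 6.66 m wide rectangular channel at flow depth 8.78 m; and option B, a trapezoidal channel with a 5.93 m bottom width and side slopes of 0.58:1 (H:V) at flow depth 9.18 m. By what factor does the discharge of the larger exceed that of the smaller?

2.39

Channel A: Flow area A = b·y = 6.66 × 8.78 = 58.47 m². Wetted perimeter P = b + 2y = 6.66 + 2×8.78 = 24.22 m. Hydraulic radius R = A/P = 58.47/24.22 = 2.414 m. Q_A = (1/0.023)·58.47·2.414^(2/3)·√0.00024 = 70.88 m³/s.
Channel B: With bottom width b = 5.93 m and side slope z = 0.58: A = (b + zy)y = (5.93 + 0.58×9.18)×9.18 = 103.3 m²; P = b + 2y√(1+z²) = 5.93 + 2×9.18×1.156 = 27.15 m. Hydraulic radius R = A/P = 103.3/27.15 = 3.805 m. Q_B = (1/0.023)·103.3·3.805^(2/3)·√0.00024 = 169.6 m³/s.
The larger discharge is 169.6 m³/s and the smaller is 70.88 m³/s; the ratio is 2.39.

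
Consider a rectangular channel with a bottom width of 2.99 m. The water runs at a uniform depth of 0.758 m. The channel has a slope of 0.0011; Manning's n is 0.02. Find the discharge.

Flow area A = b·y = 2.99 × 0.758 = 2.266 m². Wetted perimeter P = b + 2y = 2.99 + 2×0.758 = 4.506 m.
Hydraulic radius R = A/P = 2.266/4.506 = 0.503 m.
Manning's equation: Q = (1/n) A R^(2/3) S^(1/2) = (1/0.02) × 2.266 × 0.503^(2/3) × 0.0011^(1/2) = 2.38 m³/s.

Q = 2.38 m³/s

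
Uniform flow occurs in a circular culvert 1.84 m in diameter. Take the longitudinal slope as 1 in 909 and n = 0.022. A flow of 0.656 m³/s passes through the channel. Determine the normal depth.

y_n = 0.659 m

Manning's equation rearranged: A R^(2/3) = nQ / (1·√S) = 0.022 × 0.656 / (√0.0011) = 0.4351.
Trying y = 0.499 m: A R^(2/3) = 0.2549 — too small.
Trying y = 0.762 m: A R^(2/3) = 0.5688 — too large.
Trying y = 0.659 m: A R^(2/3) = 0.4351 — matches.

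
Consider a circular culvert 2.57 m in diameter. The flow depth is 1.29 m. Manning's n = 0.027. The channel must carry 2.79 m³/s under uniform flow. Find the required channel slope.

S = 0.0015

For a circular section of diameter D = 2.57 m at depth y = 1.29 m, the central angle is θ = 2 arccos(1 − 2y/D) = 3.149 rad. Then A = (D²/8)(θ − sin θ) = 2.607 m² and P = Dθ/2 = 4.047 m.
Hydraulic radius R = A/P = 2.607/4.047 = 0.6441 m.
From Manning's equation, S = [nQ / (1 A R^(2/3))]² = [0.027 × 2.79 / (1 × 2.607 × 0.6441^(2/3))]² = 0.0015.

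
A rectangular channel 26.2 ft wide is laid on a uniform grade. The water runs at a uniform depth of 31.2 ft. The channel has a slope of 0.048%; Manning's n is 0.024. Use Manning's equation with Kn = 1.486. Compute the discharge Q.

Q = 4880 ft³/s

Flow area A = b·y = 26.2 × 31.2 = 817.4 ft². Wetted perimeter P = b + 2y = 26.2 + 2×31.2 = 88.6 ft.
Hydraulic radius R = A/P = 817.4/88.6 = 9.226 ft.
Manning's equation: Q = (1.486/n) A R^(2/3) S^(1/2) = (1.486/0.024) × 817.4 × 9.226^(2/3) × 0.00048^(1/2) = 4880 ft³/s.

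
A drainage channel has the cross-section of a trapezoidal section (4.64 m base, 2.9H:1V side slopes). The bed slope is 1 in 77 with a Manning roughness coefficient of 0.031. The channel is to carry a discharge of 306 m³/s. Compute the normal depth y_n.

y_n = 3.53 m

Manning's equation rearranged: A R^(2/3) = nQ / (1·√S) = 0.031 × 306 / (√0.01299) = 83.24.
Trying y = 2.74 m: A R^(2/3) = 47.33 — short.
Trying y = 3.93 m: A R^(2/3) = 106.4 — over.
Trying y = 3.53 m: A R^(2/3) = 83.28 — ≈ 83.24.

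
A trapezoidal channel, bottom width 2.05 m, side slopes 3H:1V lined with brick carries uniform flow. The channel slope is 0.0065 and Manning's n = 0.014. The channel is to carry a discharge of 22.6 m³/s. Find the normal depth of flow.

y_n = 1.04 m

Manning's equation rearranged: A R^(2/3) = nQ / (1·√S) = 0.014 × 22.6 / (√0.0065) = 3.924.
Try y = 1.18 m: A R^(2/3) = 5.167 — over.
Try y = 0.826 m: A R^(2/3) = 2.4 — short.
Try y = 1.04 m: A R^(2/3) = 3.923 — matches.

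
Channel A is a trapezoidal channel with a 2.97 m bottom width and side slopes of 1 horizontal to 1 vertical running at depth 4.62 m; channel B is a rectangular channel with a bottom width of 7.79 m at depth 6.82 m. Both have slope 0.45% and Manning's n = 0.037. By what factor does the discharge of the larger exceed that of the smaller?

Channel A: With bottom width b = 2.97 m and side slope z = 1: A = (b + zy)y = (2.97 + 1×4.62)×4.62 = 35.07 m²; P = b + 2y√(1+z²) = 2.97 + 2×4.62×1.414 = 16.04 m. Hydraulic radius R = A/P = 35.07/16.04 = 2.187 m. Q_A = (1/0.037)·35.07·2.187^(2/3)·√0.0045 = 107.1 m³/s.
Channel B: Flow area A = b·y = 7.79 × 6.82 = 53.13 m². Wetted perimeter P = b + 2y = 7.79 + 2×6.82 = 21.43 m. Hydraulic radius R = A/P = 53.13/21.43 = 2.479 m. Q_B = (1/0.037)·53.13·2.479^(2/3)·√0.0045 = 176.4 m³/s.
The larger discharge is 176.4 m³/s and the smaller is 107.1 m³/s; the ratio is 1.65.

1.65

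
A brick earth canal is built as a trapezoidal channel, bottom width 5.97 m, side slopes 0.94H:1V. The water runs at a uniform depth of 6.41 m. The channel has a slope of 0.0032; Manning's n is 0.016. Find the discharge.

With bottom width b = 5.97 m and side slope z = 0.94: A = (b + zy)y = (5.97 + 0.94×6.41)×6.41 = 76.89 m²; P = b + 2y√(1+z²) = 5.97 + 2×6.41×1.372 = 23.56 m.
Hydraulic radius R = A/P = 76.89/23.56 = 3.263 m.
Manning's equation: Q = (1/n) A R^(2/3) S^(1/2) = (1/0.016) × 76.89 × 3.263^(2/3) × 0.0032^(1/2) = 598 m³/s.

Q = 598 m³/s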